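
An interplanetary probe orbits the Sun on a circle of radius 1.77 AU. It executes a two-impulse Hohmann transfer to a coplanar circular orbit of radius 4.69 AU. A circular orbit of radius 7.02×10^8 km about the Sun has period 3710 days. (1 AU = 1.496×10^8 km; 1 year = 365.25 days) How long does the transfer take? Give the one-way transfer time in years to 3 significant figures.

From Kepler's third law T² = 4π²r³/μ at r = 7.02×10^8 km, T = 3710 days = 3710 × 86400 s = 3.20544×10^8 s: μ = 4π²r³/T² = 1.32922×10^11 km³/s².
In km: r₁ = 1.77 × 1.496×10^8 = 2.64792×10^8 km; r₂ = 4.69 × 1.496×10^8 = 7.01624×10^8 km.
Semi-major axis of the transfer orbit: a_t = (2.64792×10^8 + 7.01624×10^8)/2 = 4.83208×10^8 km.
By Kepler's third law the transfer-orbit period is T = 2π√(a_t³/μ), so t = T/2 = 9.153×10^7 s.
Converting: 9.153×10^7 s ÷ 3.15576×10^7 s/year (365.25 × 86400) = 2.90 years.

t = 2.90 years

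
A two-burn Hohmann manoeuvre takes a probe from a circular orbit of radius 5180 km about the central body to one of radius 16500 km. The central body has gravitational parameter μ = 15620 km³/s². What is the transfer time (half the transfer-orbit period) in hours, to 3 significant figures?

t = 7.88 hours

Transfer-ellipse semi-major axis a_t = (r₁ + r₂)/2 = (5180 + 16500)/2 = 10840 km.
By Kepler's third law the transfer-orbit period is T = 2π√(a_t³/μ), so t = T/2 = 28370 s.
Converting: 28370 s ÷ 3600 s/hour = 7.88 hours.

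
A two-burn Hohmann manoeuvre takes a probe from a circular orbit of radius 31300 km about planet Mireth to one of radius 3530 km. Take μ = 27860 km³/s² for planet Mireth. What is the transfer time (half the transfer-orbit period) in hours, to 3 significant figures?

Semi-major axis of the transfer orbit: a_t = (31300 + 3530)/2 = 17415 km.
Half the transfer-orbit period gives t = π√(a_t³/μ) = 43260 s.
Converting: 43260 s ÷ 3600 s/hour = 12.0 hours.

t = 12.0 hours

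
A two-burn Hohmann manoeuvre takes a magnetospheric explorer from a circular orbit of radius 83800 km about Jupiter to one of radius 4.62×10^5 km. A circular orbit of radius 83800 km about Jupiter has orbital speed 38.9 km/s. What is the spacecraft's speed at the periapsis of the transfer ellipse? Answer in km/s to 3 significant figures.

v = 50.6 km/s

From the circular-orbit relation v² = μ/r at r = 83800 km: μ = v²r = (38.9)² × 83800 = 1.26807×10^8 km³/s².
Transfer-ellipse semi-major axis a_t = (r₁ + r₂)/2 = (83800 + 4.620×10^5)/2 = 2.729×10^5 km.
At periapsis, r = 83800 km.
Applying v² = μ(2/r − 1/a_t): v = 50.61 km/s.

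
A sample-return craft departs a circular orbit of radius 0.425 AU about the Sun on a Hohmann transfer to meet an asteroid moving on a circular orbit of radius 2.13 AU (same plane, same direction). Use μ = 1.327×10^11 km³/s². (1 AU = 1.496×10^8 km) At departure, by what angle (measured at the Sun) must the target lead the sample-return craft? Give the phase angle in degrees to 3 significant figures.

In km: r₁ = 0.425 × 1.496×10^8 = 6.358×10^7 km; r₂ = 2.13 × 1.496×10^8 = 3.18648×10^8 km.
Semi-major axis of the transfer orbit: a_t = (6.358×10^7 + 3.18648×10^8)/2 = 1.91114×10^8 km.
The half-period of the transfer ellipse is t = π√(a_t³/μ) = 2.2785×10^7 s.
The target's mean motion on its circular orbit is ω₂ = √(μ/r₂³) = 6.4043×10^-8 rad/s.
Angle swept by the target during transfer: ω₂·t = 1.4592 rad = 83.61°.
Arrival is 180° from departure on the ellipse, so φ = 180° − 83.61° = 96.4°.

φ = 96.4°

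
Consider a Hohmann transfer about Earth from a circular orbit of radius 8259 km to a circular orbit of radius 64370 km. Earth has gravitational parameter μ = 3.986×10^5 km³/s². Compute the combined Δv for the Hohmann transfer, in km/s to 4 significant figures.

Semi-major axis of the transfer orbit: a_t = (8259 + 64370)/2 = 36314.5 km.
Circular speed at r₁: v₁ = √(μ/r₁) = √(3.986×10^5/8259) = 6.947 km/s.
Transfer-orbit speed at r₁ (vis-viva): v_p = √[μ(2/r₁ − 1/a_t)] = 9.249 km/s.
First burn Δv₁ = |v_p − v₁| = 2.302 km/s.
At r₂, v₂ = √(μ/r₂) = 2.4884 km/s.
Transfer-orbit speed at r₂: v_a = √[μ(2/r₂ − 1/a_t)] = 1.1867 km/s.
Second burn Δv₂ = |v₂ − v_a| = 1.302 km/s.
Δv = Δv₁ + Δv₂ = 2.302 + 1.302 = 3.604 km/s.

Δv = 3.604 km/s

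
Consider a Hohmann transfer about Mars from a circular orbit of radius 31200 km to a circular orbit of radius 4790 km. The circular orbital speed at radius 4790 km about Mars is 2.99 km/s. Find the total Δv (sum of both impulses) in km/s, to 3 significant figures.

From the circular-orbit relation v² = μ/r at r = 4790 km: μ = v²r = (2.99)² × 4790 = 42823.1 km³/s².
Transfer-ellipse semi-major axis a_t = (r₁ + r₂)/2 = (31200 + 4790)/2 = 17995 km.
At r₁ the circular-orbit speed is v₁ = √(μ/r₁) = 1.17155 km/s.
Transfer-orbit speed at r₁ (vis-viva): v_a = √[μ(2/r₁ − 1/a_t)] = 0.604440 km/s.
First burn Δv₁ = |v_a − v₁| = 0.5671 km/s.
At r₂, v₂ = √(μ/r₂) = 2.9900 km/s.
Transfer-orbit speed at r₂: v_p = √[μ(2/r₂ − 1/a_t)] = 3.9371 km/s.
Second burn Δv₂ = |v₂ − v_p| = 0.9471 km/s.
Total Δv = Δv₁ + Δv₂ = 1.514 km/s.

Δv = 1.51 km/s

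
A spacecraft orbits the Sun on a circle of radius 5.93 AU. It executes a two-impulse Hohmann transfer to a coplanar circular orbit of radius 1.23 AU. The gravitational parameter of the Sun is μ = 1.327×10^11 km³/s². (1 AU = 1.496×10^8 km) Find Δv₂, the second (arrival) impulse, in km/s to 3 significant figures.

Δv₂ = 7.71 km/s

In km: r₁ = 5.93 × 1.496×10^8 = 8.87128×10^8 km; r₂ = 1.23 × 1.496×10^8 = 1.84008×10^8 km.
Transfer-ellipse semi-major axis a_t = (r₁ + r₂)/2 = (8.87128×10^8 + 1.84008×10^8)/2 = 5.35568×10^8 km.
Circular speed at r = 1.84008×10^8 km: v_c = √(μ/r) = 26.8545 km/s.
Vis-viva on the transfer ellipse at r = 1.84008×10^8 km gives v_t = √[μ(2/r − 1/a_t)] = 34.5623 km/s.
Δv₂ = |v_t − v_c| = |34.5623 − 26.8545| = 7.708 km/s.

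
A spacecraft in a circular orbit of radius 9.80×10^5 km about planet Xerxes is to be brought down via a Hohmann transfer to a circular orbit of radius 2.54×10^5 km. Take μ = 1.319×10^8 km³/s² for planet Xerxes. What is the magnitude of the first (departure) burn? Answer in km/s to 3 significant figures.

Δv₁ = 4.16 km/s

The Hohmann ellipse has a_t = (r₁ + r₂)/2 = 6.170×10^5 km.
Circular speed at r = 9.800×10^5 km: v_c = √(μ/r) = 11.6014 km/s.
Vis-viva on the transfer ellipse at r = 9.800×10^5 km gives v_t = √[μ(2/r − 1/a_t)] = 7.44361 km/s.
Δv₁ = |v_t − v_c| = |7.44361 − 11.6014| = 4.158 km/s.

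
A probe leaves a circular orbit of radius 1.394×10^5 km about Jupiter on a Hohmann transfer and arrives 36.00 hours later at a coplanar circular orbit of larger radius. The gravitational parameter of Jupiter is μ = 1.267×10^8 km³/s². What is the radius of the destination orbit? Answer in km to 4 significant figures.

r₂ = 1.060×10^6 km

Transfer time t = 36.00 hours = 1.296×10^5 s, and t = π√(a_t³/μ).
So a_t = (μ t²/π²)^(1/3) = (1.267×10^8 × (1.296×10^5)² / π²)^(1/3) = 5.9965×10^5 km.
Since a_t = (r₁ + r₂)/2, r₂ = 2a_t − r₁ = 2×5.9965×10^5 − 1.394×10^5 = 1.0599×10^6 km.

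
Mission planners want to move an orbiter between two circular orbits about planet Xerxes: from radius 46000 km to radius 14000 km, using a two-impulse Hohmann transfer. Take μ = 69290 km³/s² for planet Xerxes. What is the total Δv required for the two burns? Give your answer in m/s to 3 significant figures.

Δv = 919 m/s

The Hohmann ellipse has a_t = (r₁ + r₂)/2 = 30000 km.
At r₁ the circular-orbit speed is v₁ = √(μ/r₁) = 1.2273 km/s.
Transfer-orbit speed at r₁ (v² = μ(2/r − 1/a)): v_a = √[μ(2/r₁ − 1/a_t)] = 0.83842 km/s.
First burn Δv₁ = |v_a − v₁| = 0.3889 km/s.
At r₂, v₂ = √(μ/r₂) = 2.2247 km/s.
Transfer-orbit speed at r₂: v_p = √[μ(2/r₂ − 1/a_t)] = 2.7548 km/s.
Second burn Δv₂ = |v₂ − v_p| = 0.5301 km/s.
Δv = Δv₁ + Δv₂ = 0.3889 + 0.5301 = 0.9190 km/s.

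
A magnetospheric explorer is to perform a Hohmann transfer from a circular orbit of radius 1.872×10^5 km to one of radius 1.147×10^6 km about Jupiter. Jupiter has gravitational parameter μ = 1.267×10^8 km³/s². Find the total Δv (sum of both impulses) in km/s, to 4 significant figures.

Semi-major axis of the transfer orbit: a_t = (1.872×10^5 + 1.147×10^6)/2 = 6.671×10^5 km.
At r₁ the circular-orbit speed is v₁ = √(μ/r₁) = 26.016 km/s.
Transfer-orbit speed at r₁ (vis-viva equation): v_p = √[μ(2/r₁ − 1/a_t)] = 34.113 km/s.
First burn Δv₁ = |v_p − v₁| = 8.097 km/s.
Circular speed at r₂: v₂ = √(μ/r₂) = 10.5101 km/s.
Transfer-orbit speed at r₂: v_a = √[μ(2/r₂ − 1/a_t)] = 5.56755 km/s.
Second burn Δv₂ = |v₂ − v_a| = 4.943 km/s.
Total Δv = Δv₁ + Δv₂ = 13.04 km/s.

Δv = 13.04 km/s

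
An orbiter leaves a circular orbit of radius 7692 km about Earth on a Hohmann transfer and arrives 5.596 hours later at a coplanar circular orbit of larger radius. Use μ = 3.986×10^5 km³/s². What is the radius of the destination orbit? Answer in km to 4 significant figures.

Transfer time t = 5.596 hours = 20145.6 s, and t = π√(a_t³/μ).
So a_t = (μ t²/π²)^(1/3) = (3.986×10^5 × (20145.6)² / π²)^(1/3) = 25402 km.
Since a_t = (r₁ + r₂)/2, r₂ = 2a_t − r₁ = 2×25402 − 7692 = 43112 km.

r₂ = 43110 km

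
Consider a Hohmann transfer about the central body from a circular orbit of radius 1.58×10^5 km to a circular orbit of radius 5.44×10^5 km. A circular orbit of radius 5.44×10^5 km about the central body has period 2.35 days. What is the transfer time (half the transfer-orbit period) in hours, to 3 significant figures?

From Kepler's third law T² = 4π²r³/μ at r = 5.44×10^5 km, T = 2.35 days = 2.35 × 86400 s = 2.0304×10^5 s: μ = 4π²r³/T² = 1.54168×10^8 km³/s².
Semi-major axis of the transfer orbit: a_t = (1.580×10^5 + 5.440×10^5)/2 = 3.510×10^5 km.
Half the transfer-orbit period gives t = π√(a_t³/μ) = 52620 s.
Converting: 52620 s ÷ 3600 s/hour = 14.6 hours.

t = 14.6 hours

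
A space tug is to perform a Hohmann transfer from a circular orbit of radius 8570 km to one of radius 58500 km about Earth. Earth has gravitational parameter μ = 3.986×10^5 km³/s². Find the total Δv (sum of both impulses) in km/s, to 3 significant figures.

Semi-major axis of the transfer orbit: a_t = (8570 + 58500)/2 = 33535 km.
Circular speed at r₁: v₁ = √(μ/r₁) = √(3.986×10^5/8570) = 6.8199 km/s.
Transfer-orbit speed at r₁ (vis-viva equation): v_p = √[μ(2/r₁ − 1/a_t)] = 9.0076 km/s.
First burn Δv₁ = |v_p − v₁| = 2.1877 km/s.
Circular speed at r₂: v₂ = √(μ/r₂) = 2.6103 km/s.
Transfer-orbit speed at r₂: v_a = √[μ(2/r₂ − 1/a_t)] = 1.3196 km/s.
Second burn Δv₂ = |v₂ − v_a| = 1.2907 km/s.
Δv = Δv₁ + Δv₂ = 2.1877 + 1.2907 = 3.478 km/s.

Δv = 3.48 km/s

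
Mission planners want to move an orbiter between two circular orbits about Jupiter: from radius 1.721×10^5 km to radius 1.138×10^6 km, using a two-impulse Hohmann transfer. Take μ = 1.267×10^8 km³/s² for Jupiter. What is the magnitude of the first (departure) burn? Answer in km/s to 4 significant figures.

Δv₁ = 8.630 km/s

The Hohmann ellipse has a_t = (r₁ + r₂)/2 = 6.5505×10^5 km.
On the circular orbit at r = 1.721×10^5 km, v_c = √(μ/r) = 27.13 km/s.
Vis-viva on the transfer ellipse at r = 1.721×10^5 km gives v_t = √[μ(2/r − 1/a_t)] = 35.76 km/s.
Δv₁ = |v_t − v_c| = |35.76 − 27.13| = 8.630 km/s.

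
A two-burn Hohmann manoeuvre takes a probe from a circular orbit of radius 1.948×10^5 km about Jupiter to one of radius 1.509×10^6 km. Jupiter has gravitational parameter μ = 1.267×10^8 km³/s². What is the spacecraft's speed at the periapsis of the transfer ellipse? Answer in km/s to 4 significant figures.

The Hohmann ellipse has a_t = (r₁ + r₂)/2 = 8.519×10^5 km.
The periapsis of the transfer ellipse is at r = 1.948×10^5 km.
Applying v² = μ(2/r − 1/a_t): v = 33.94 km/s.

v = 33.94 km/s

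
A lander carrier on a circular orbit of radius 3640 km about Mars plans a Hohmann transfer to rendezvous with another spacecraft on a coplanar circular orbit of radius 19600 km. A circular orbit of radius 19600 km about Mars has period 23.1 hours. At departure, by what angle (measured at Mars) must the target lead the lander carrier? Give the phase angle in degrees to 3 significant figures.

φ = 97.8°

From Kepler's third law T² = 4π²r³/μ at r = 19600 km, T = 23.1 hours = 23.1 × 3600 s = 83160 s: μ = 4π²r³/T² = 42983.2 km³/s².
Transfer-ellipse semi-major axis a_t = (r₁ + r₂)/2 = (3640 + 19600)/2 = 11620 km.
The half-period of the transfer ellipse is t = π√(a_t³/μ) = 18980 s.
Target angular speed ω₂ = √(μ/r₂³) = 7.556×10^-5 rad/s.
Angle swept by the target during transfer: ω₂·t = 1.4341 rad = 82.17°.
The lander carrier traverses 180° on the transfer ellipse, so the target must lead by 180° − 82.17° = 97.8°.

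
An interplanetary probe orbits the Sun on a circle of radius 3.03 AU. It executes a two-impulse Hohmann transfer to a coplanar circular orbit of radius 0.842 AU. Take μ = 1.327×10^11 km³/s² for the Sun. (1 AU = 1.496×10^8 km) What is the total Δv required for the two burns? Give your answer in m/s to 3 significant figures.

In km: r₁ = 3.03 × 1.496×10^8 = 4.53288×10^8 km; r₂ = 0.842 × 1.496×10^8 = 1.259632×10^8 km.
Transfer-ellipse semi-major axis a_t = (r₁ + r₂)/2 = (4.53288×10^8 + 1.259632×10^8)/2 = 2.896256×10^8 km.
At r₁ the circular-orbit speed is v₁ = √(μ/r₁) = 17.110 km/s.
Transfer-orbit speed at r₁ (vis-viva): v_a = √[μ(2/r₁ − 1/a_t)] = 11.284 km/s.
First burn Δv₁ = |v_a − v₁| = 5.826 km/s.
At r₂, v₂ = √(μ/r₂) = 32.457 km/s.
Transfer-orbit speed at r₂: v_p = √[μ(2/r₂ − 1/a_t)] = 40.605 km/s.
Second burn Δv₂ = |v₂ − v_p| = 8.148 km/s.
Δv = Δv₁ + Δv₂ = 5.826 + 8.148 = 13.97 km/s.

Δv = 14000 m/s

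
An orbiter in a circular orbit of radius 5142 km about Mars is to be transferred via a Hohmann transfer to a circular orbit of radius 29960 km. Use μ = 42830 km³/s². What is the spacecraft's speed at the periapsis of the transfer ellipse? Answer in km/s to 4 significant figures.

The Hohmann ellipse has a_t = (r₁ + r₂)/2 = 17551 km.
At periapsis, r = 5142 km.
Applying v² = μ(2/r − 1/a_t): v = 3.771 km/s.

v = 3.771 km/s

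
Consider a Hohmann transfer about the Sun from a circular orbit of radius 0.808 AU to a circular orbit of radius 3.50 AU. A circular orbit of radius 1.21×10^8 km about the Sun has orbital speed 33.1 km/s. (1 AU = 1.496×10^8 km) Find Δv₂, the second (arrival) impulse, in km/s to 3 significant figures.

Δv₂ = 6.17 km/s

From the circular-orbit relation v² = μ/r at r = 1.21×10^8 km: μ = v²r = (33.1)² × 1.21×10^8 = 1.32569×10^11 km³/s².
In km: r₁ = 0.808 × 1.496×10^8 = 1.208768×10^8 km; r₂ = 3.50 × 1.496×10^8 = 5.236×10^8 km.
Transfer-ellipse semi-major axis a_t = (r₁ + r₂)/2 = (1.208768×10^8 + 5.236×10^8)/2 = 3.222384×10^8 km.
Circular speed at r = 5.236×10^8 km: v_c = √(μ/r) = 15.9119 km/s.
Transfer-orbit speed at the same r (vis-viva, a = a_t): v_t = √[μ(2/r − 1/a_t)] = 9.74549 km/s.
Δv₂ = |v_t − v_c| = |9.74549 − 15.9119| = 6.166 km/s.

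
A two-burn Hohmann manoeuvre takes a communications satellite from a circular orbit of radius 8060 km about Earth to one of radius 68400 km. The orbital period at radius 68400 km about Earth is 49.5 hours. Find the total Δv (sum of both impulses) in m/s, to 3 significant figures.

From Kepler's third law T² = 4π²r³/μ at r = 68400 km, T = 49.5 hours = 49.5 × 3600 s = 1.782×10^5 s: μ = 4π²r³/T² = 3.97844×10^5 km³/s².
The Hohmann ellipse has a_t = (r₁ + r₂)/2 = 38230 km.
Circular speed at r₁: v₁ = √(μ/r₁) = √(3.97844×10^5/8060) = 7.026 km/s.
On the transfer ellipse at r₁, vis-viva gives v_p = √[μ(2/r₁ − 1/a_t)] = 9.398 km/s.
First burn Δv₁ = |v_p − v₁| = 2.372 km/s.
At r₂, v₂ = √(μ/r₂) = 2.4117 km/s.
Transfer-orbit speed at r₂: v_a = √[μ(2/r₂ − 1/a_t)] = 1.1074 km/s.
Second burn Δv₂ = |v₂ − v_a| = 1.304 km/s.
Δv = Δv₁ + Δv₂ = 2.372 + 1.304 = 3.676 km/s.

Δv = 3680 m/s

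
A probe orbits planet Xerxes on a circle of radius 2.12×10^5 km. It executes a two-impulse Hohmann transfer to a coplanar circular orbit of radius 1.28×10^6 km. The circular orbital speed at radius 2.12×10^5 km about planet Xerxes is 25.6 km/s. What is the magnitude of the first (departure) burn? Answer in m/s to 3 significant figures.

Δv₁ = 7930 m/s

From the circular-orbit relation v² = μ/r at r = 2.12×10^5 km: μ = v²r = (25.6)² × 2.12×10^5 = 1.38936×10^8 km³/s².
Transfer-ellipse semi-major axis a_t = (r₁ + r₂)/2 = (2.120×10^5 + 1.280×10^6)/2 = 7.460×10^5 km.
On the circular orbit at r = 2.120×10^5 km, v_c = √(μ/r) = 25.600 km/s.
Vis-viva on the transfer ellipse at r = 2.120×10^5 km gives v_t = √[μ(2/r − 1/a_t)] = 33.533 km/s.
Δv₁ = |v_t − v_c| = |33.533 − 25.600| = 7.933 km/s.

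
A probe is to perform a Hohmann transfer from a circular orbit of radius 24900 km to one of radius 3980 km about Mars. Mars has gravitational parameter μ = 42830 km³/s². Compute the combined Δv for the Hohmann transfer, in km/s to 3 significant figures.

Δv = 1.65 km/s

Transfer-ellipse semi-major axis a_t = (r₁ + r₂)/2 = (24900 + 3980)/2 = 14440 km.
Circular speed at r₁: v₁ = √(μ/r₁) = √(42830/24900) = 1.3115 km/s.
Transfer-orbit speed at r₁ (v² = μ(2/r − 1/a)): v_a = √[μ(2/r₁ − 1/a_t)] = 0.68854 km/s.
First burn Δv₁ = |v_a − v₁| = 0.6230 km/s.
Circular speed at r₂: v₂ = √(μ/r₂) = 3.2804 km/s.
Transfer-orbit speed at r₂: v_p = √[μ(2/r₂ − 1/a_t)] = 4.3077 km/s.
Second burn Δv₂ = |v₂ − v_p| = 1.027 km/s.
Δv = Δv₁ + Δv₂ = 0.6230 + 1.027 = 1.650 km/s.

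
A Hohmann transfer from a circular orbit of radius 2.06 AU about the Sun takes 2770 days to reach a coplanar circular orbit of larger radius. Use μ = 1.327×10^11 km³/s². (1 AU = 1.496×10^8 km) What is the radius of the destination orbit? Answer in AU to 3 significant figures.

r₂ = 10.2 AU

In km: r₁ = 2.06 × 1.496×10^8 = 3.08176×10^8 km.
Transfer time t = 2770 days = 2.39328×10^8 s, and t = π√(a_t³/μ).
So a_t = (μ t²/π²)^(1/3) = (1.327×10^11 × (2.39328×10^8)² / π²)^(1/3) = 9.1661×10^8 km.
Since a_t = (r₁ + r₂)/2, r₂ = 2a_t − r₁ = 2×9.1661×10^8 − 3.08176×10^8 = 1.525044×10^9 km.
In AU: r₂ = 1.525044×10^9 / 1.496×10^8 = 10.2 AU.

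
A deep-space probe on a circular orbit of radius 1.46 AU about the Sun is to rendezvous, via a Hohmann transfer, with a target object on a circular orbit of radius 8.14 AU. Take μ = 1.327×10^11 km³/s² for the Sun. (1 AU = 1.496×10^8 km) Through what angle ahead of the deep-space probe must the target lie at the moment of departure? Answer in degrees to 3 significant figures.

φ = 98.5°

In km: r₁ = 1.46 × 1.496×10^8 = 2.18416×10^8 km; r₂ = 8.14 × 1.496×10^8 = 1.217744×10^9 km.
The Hohmann ellipse has a_t = (r₁ + r₂)/2 = 7.1808×10^8 km.
The half-period of the transfer ellipse is t = π√(a_t³/μ) = 1.6595×10^8 s.
The target's mean motion on its circular orbit is ω₂ = √(μ/r₂³) = 8.5724×10^-9 rad/s.
Angle swept by the target during transfer: ω₂·t = 1.4226 rad = 81.51°.
Arrival is 180° from departure on the ellipse, so φ = 180° − 81.51° = 98.5°.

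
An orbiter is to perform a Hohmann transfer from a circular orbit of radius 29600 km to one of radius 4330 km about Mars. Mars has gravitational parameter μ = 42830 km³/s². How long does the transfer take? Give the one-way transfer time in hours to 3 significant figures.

t = 9.32 hours

Semi-major axis of the transfer orbit: a_t = (29600 + 4330)/2 = 16965 km.
Half the transfer-orbit period gives t = π√(a_t³/μ) = 33540 s.
Converting: 33540 s ÷ 3600 s/hour = 9.32 hours.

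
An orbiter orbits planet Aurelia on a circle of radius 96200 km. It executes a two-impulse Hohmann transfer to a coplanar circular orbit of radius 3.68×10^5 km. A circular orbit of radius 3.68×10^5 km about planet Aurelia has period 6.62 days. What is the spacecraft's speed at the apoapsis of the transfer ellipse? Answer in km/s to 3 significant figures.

From Kepler's third law T² = 4π²r³/μ at r = 3.68×10^5 km, T = 6.62 days = 6.62 × 86400 s = 5.71968×10^5 s: μ = 4π²r³/T² = 6.01395×10^6 km³/s².
Transfer-ellipse semi-major axis a_t = (r₁ + r₂)/2 = (96200 + 3.680×10^5)/2 = 2.321×10^5 km.
At apoapsis, r = 3.680×10^5 km.
Applying v² = μ(2/r − 1/a_t): v = 2.603 km/s.

v = 2.60 km/s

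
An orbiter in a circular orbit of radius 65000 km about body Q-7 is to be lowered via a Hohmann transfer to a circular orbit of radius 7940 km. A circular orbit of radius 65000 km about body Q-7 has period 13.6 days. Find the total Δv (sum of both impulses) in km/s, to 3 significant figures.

Δv = 0.519 km/s

From Kepler's third law T² = 4π²r³/μ at r = 65000 km, T = 13.6 days = 13.6 × 86400 s = 1.17504×10^6 s: μ = 4π²r³/T² = 7852.26 km³/s².
The Hohmann ellipse has a_t = (r₁ + r₂)/2 = 36470 km.
At r₁ the circular-orbit speed is v₁ = √(μ/r₁) = 0.3476 km/s.
On the transfer ellipse at r₁, vis-viva gives v_a = √[μ(2/r₁ − 1/a_t)] = 0.1622 km/s.
First burn Δv₁ = |v_a − v₁| = 0.1854 km/s.
Circular speed at r₂: v₂ = √(μ/r₂) = 0.994459 km/s.
Transfer-orbit speed at r₂: v_p = √[μ(2/r₂ − 1/a_t)] = 1.32763 km/s.
Second burn Δv₂ = |v₂ − v_p| = 0.3332 km/s.
Total Δv = Δv₁ + Δv₂ = 0.5186 km/s.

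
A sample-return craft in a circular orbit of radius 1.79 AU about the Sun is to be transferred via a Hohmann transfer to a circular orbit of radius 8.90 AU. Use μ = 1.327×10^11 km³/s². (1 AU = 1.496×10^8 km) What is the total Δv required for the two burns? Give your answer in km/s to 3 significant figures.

Δv = 10.7 km/s

In km: r₁ = 1.79 × 1.496×10^8 = 2.67784×10^8 km; r₂ = 8.90 × 1.496×10^8 = 1.33144×10^9 km.
Semi-major axis of the transfer orbit: a_t = (2.67784×10^8 + 1.33144×10^9)/2 = 7.99612×10^8 km.
Circular speed at r₁: v₁ = √(μ/r₁) = √(1.327×10^11/2.67784×10^8) = 22.261 km/s.
On the transfer ellipse at r₁, v² = μ(2/r − 1/a) gives v_p = √[μ(2/r₁ − 1/a_t)] = 28.725 km/s.
First burn Δv₁ = |v_p − v₁| = 6.464 km/s.
At r₂, v₂ = √(μ/r₂) = 9.983 km/s.
Transfer-orbit speed at r₂: v_a = √[μ(2/r₂ − 1/a_t)] = 5.777 km/s.
Second burn Δv₂ = |v₂ − v_a| = 4.206 km/s.
Δv = Δv₁ + Δv₂ = 6.464 + 4.206 = 10.67 km/s.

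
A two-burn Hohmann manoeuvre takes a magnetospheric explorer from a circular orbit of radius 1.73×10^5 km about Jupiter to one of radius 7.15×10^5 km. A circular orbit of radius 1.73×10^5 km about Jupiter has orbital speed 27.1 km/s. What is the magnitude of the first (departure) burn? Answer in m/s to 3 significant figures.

Δv₁ = 7290 m/s

From the circular-orbit relation v² = μ/r at r = 1.73×10^5 km: μ = v²r = (27.1)² × 1.73×10^5 = 1.27053×10^8 km³/s².
The Hohmann ellipse has a_t = (r₁ + r₂)/2 = 4.440×10^5 km.
On the circular orbit at r = 1.730×10^5 km, v_c = √(μ/r) = 27.10 km/s.
Vis-viva on the transfer ellipse at r = 1.730×10^5 km gives v_t = √[μ(2/r − 1/a_t)] = 34.39 km/s.
Δv₁ = |v_t − v_c| = |34.39 − 27.10| = 7.290 km/s.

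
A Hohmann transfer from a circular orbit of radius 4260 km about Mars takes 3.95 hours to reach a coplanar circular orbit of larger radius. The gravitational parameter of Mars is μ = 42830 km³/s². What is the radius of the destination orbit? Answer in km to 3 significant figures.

Transfer time t = 3.95 hours = 14220 s, and t = π√(a_t³/μ).
So a_t = (μ t²/π²)^(1/3) = (42830 × (14220)² / π²)^(1/3) = 9573.8 km.
Since a_t = (r₁ + r₂)/2, r₂ = 2a_t − r₁ = 2×9573.8 − 4260 = 14887.6 km.

r₂ = 14900 km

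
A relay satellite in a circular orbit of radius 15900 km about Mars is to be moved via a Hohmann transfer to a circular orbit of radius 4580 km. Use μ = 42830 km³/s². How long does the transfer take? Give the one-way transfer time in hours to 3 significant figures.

The Hohmann ellipse has a_t = (r₁ + r₂)/2 = 10240 km.
Half the transfer-orbit period gives t = π√(a_t³/μ) = 15730 s.
Converting: 15730 s ÷ 3600 s/hour = 4.37 hours.

t = 4.37 hours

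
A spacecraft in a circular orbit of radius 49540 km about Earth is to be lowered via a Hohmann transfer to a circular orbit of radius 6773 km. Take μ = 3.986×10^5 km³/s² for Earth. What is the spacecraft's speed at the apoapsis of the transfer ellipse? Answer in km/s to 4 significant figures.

Transfer-ellipse semi-major axis a_t = (r₁ + r₂)/2 = (49540 + 6773)/2 = 28156.5 km.
The apoapsis of the transfer ellipse is at r = 49540 km.
Applying v² = μ(2/r − 1/a_t): v = 1.391 km/s.

v = 1.391 km/s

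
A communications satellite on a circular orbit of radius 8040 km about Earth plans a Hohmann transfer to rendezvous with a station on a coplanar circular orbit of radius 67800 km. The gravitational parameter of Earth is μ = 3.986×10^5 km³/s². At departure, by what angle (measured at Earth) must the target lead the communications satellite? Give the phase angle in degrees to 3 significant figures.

φ = 105°

Semi-major axis of the transfer orbit: a_t = (8040 + 67800)/2 = 37920 km.
The half-period of the transfer ellipse is t = π√(a_t³/μ) = 36740 s.
The target's mean motion on its circular orbit is ω₂ = √(μ/r₂³) = 3.576×10^-5 rad/s.
Angle swept by the target during transfer: ω₂·t = 1.314 rad = 75.29°.
The communications satellite traverses 180° on the transfer ellipse, so the target must lead by 180° − 75.29° = 105°.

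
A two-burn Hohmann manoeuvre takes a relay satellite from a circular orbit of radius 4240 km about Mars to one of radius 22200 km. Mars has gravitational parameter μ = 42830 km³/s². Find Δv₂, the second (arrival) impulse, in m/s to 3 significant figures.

Δv₂ = 602 m/s

The Hohmann ellipse has a_t = (r₁ + r₂)/2 = 13220 km.
Circular speed at r = 22200 km: v_c = √(μ/r) = 1.389 km/s.
Transfer-orbit speed at the same r (vis-viva, a = a_t): v_t = √[μ(2/r − 1/a_t)] = 0.7866 km/s.
Δv₂ = |v_t − v_c| = |0.7866 − 1.389| = 0.6024 km/s.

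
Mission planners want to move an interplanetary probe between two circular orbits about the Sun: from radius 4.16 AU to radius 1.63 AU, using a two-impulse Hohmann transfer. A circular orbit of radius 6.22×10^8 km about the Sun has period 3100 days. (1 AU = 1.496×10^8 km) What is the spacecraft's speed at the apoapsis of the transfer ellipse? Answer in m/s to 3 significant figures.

From Kepler's third law T² = 4π²r³/μ at r = 6.22×10^8 km, T = 3100 days = 3100 × 86400 s = 2.6784×10^8 s: μ = 4π²r³/T² = 1.32428×10^11 km³/s².
In km: r₁ = 4.16 × 1.496×10^8 = 6.22336×10^8 km; r₂ = 1.63 × 1.496×10^8 = 2.43848×10^8 km.
The Hohmann ellipse has a_t = (r₁ + r₂)/2 = 4.33092×10^8 km.
The apoapsis of the transfer ellipse is at r = 6.22336×10^8 km.
From the vis-viva equation, v = √[μ(2/r − 1/a_t)] = 10.95 km/s.

v = 10900 m/s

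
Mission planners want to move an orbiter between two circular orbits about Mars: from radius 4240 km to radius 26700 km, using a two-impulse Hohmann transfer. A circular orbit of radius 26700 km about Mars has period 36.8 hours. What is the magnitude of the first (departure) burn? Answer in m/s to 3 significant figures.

From Kepler's third law T² = 4π²r³/μ at r = 26700 km, T = 36.8 hours = 36.8 × 3600 s = 1.3248×10^5 s: μ = 4π²r³/T² = 42814.7 km³/s².
Semi-major axis of the transfer orbit: a_t = (4240 + 26700)/2 = 15470 km.
On the circular orbit at r = 4240 km, v_c = √(μ/r) = 3.178 km/s.
Transfer-orbit speed at the same r (vis-viva, a = a_t): v_t = √[μ(2/r − 1/a_t)] = 4.175 km/s.
Δv₁ = |v_t − v_c| = |4.175 − 3.178| = 0.9970 km/s.

Δv₁ = 997 m/s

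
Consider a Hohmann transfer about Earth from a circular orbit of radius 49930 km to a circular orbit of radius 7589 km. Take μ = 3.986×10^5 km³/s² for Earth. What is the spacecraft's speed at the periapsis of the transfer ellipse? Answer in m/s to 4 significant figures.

The Hohmann ellipse has a_t = (r₁ + r₂)/2 = 28759.5 km.
The periapsis of the transfer ellipse is at r = 7589 km.
From the vis-viva equation, v = √[μ(2/r − 1/a_t)] = 9.549 km/s.

v = 9549 m/s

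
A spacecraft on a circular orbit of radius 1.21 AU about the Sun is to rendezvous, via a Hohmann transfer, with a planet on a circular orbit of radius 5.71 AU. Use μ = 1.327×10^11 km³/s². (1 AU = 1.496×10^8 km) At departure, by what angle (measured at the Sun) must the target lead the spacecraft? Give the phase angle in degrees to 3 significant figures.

φ = 95.1°

In km: r₁ = 1.21 × 1.496×10^8 = 1.81016×10^8 km; r₂ = 5.71 × 1.496×10^8 = 8.54216×10^8 km.
Semi-major axis of the transfer orbit: a_t = (1.81016×10^8 + 8.54216×10^8)/2 = 5.17616×10^8 km.
Transfer time t = π√(a_t³/μ) = 1.015608×10^8 s.
Target angular speed ω₂ = √(μ/r₂³) = 1.459096×10^-8 rad/s.
Angle swept by the target during transfer: ω₂·t = 1.48187 rad = 84.90°.
Arrival is 180° from departure on the ellipse, so φ = 180° − 84.90° = 95.1°.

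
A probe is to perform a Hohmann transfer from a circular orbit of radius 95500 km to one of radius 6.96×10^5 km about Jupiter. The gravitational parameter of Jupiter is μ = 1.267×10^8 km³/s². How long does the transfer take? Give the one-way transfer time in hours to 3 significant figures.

Semi-major axis of the transfer orbit: a_t = (95500 + 6.960×10^5)/2 = 3.9575×10^5 km.
Transfer time t = π√(a_t³/μ) = π√((3.9575×10^5)³ / 1.267×10^8) = 69490 s.
Converting: 69490 s ÷ 3600 s/hour = 19.3 hours.

t = 19.3 hours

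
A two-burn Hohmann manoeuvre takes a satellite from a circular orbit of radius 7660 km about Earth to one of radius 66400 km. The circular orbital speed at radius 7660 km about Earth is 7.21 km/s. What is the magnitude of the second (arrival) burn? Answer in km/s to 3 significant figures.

From the circular-orbit relation v² = μ/r at r = 7660 km: μ = v²r = (7.21)² × 7660 = 3.98198×10^5 km³/s².
Semi-major axis of the transfer orbit: a_t = (7660 + 66400)/2 = 37030 km.
Circular speed at r = 66400 km: v_c = √(μ/r) = 2.449 km/s.
Transfer-orbit speed at the same r (vis-viva, a = a_t): v_t = √[μ(2/r − 1/a_t)] = 1.114 km/s.
Δv₂ = |v_t − v_c| = |1.114 − 2.449| = 1.335 km/s.

Δv₂ = 1.34 km/s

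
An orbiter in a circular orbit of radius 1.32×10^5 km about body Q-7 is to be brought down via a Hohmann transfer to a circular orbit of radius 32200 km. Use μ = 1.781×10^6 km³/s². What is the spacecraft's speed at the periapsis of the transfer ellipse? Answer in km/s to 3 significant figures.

The Hohmann ellipse has a_t = (r₁ + r₂)/2 = 82100 km.
At periapsis, r = 32200 km.
From the vis-viva equation, v = √[μ(2/r − 1/a_t)] = 9.430 km/s.

v = 9.43 km/s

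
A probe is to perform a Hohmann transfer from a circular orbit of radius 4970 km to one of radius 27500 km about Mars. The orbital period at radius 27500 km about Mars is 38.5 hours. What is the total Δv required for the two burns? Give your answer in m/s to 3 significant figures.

Δv = 1440 m/s

From Kepler's third law T² = 4π²r³/μ at r = 27500 km, T = 38.5 hours = 38.5 × 3600 s = 1.386×10^5 s: μ = 4π²r³/T² = 42739.7 km³/s².
The Hohmann ellipse has a_t = (r₁ + r₂)/2 = 16235 km.
Circular speed at r₁: v₁ = √(μ/r₁) = √(42739.7/4970) = 2.9325 km/s.
On the transfer ellipse at r₁, vis-viva gives v_p = √[μ(2/r₁ − 1/a_t)] = 3.8166 km/s.
First burn Δv₁ = |v_p − v₁| = 0.8841 km/s.
Circular speed at r₂: v₂ = √(μ/r₂) = 1.2467 km/s.
Transfer-orbit speed at r₂: v_a = √[μ(2/r₂ − 1/a_t)] = 0.68977 km/s.
Second burn Δv₂ = |v₂ − v_a| = 0.5569 km/s.
Δv = Δv₁ + Δv₂ = 0.8841 + 0.5569 = 1.441 km/s.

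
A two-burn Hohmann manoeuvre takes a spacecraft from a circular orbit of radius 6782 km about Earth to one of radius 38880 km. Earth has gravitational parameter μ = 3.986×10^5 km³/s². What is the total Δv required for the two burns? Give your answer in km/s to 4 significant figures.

Δv = 3.795 km/s

The Hohmann ellipse has a_t = (r₁ + r₂)/2 = 22831 km.
Circular speed at r₁: v₁ = √(μ/r₁) = √(3.986×10^5/6782) = 7.6664 km/s.
On the transfer ellipse at r₁, v² = μ(2/r − 1/a) gives v_p = √[μ(2/r₁ − 1/a_t)] = 10.004 km/s.
First burn Δv₁ = |v_p − v₁| = 2.338 km/s.
Circular speed at r₂: v₂ = √(μ/r₂) = 3.202 km/s.
Transfer-orbit speed at r₂: v_a = √[μ(2/r₂ − 1/a_t)] = 1.745 km/s.
Second burn Δv₂ = |v₂ − v_a| = 1.457 km/s.
Total Δv = Δv₁ + Δv₂ = 3.795 km/s.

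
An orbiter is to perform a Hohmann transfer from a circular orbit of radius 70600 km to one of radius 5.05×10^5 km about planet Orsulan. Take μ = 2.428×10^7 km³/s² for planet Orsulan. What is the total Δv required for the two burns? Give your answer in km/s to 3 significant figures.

Semi-major axis of the transfer orbit: a_t = (70600 + 5.050×10^5)/2 = 2.878×10^5 km.
Circular speed at r₁: v₁ = √(μ/r₁) = √(2.428×10^7/70600) = 18.5448 km/s.
Transfer-orbit speed at r₁ (v² = μ(2/r − 1/a)): v_p = √[μ(2/r₁ − 1/a_t)] = 24.5653 km/s.
First burn Δv₁ = |v_p − v₁| = 6.0205 km/s.
At r₂, v₂ = √(μ/r₂) = 6.9339 km/s.
Transfer-orbit speed at r₂: v_a = √[μ(2/r₂ − 1/a_t)] = 3.4343 km/s.
Second burn Δv₂ = |v₂ − v_a| = 3.4996 km/s.
Total Δv = Δv₁ + Δv₂ = 9.520 km/s.

Δv = 9.52 km/s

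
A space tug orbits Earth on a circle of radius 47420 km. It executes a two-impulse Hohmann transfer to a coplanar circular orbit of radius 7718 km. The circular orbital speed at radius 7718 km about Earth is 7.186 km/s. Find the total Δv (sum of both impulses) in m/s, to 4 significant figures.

From the circular-orbit relation v² = μ/r at r = 7718 km: μ = v²r = (7.186)² × 7718 = 3.98547×10^5 km³/s².
Transfer-ellipse semi-major axis a_t = (r₁ + r₂)/2 = (47420 + 7718)/2 = 27569 km.
Circular speed at r₁: v₁ = √(μ/r₁) = √(3.98547×10^5/47420) = 2.8991 km/s.
On the transfer ellipse at r₁, v² = μ(2/r − 1/a) gives v_a = √[μ(2/r₁ − 1/a_t)] = 1.5339 km/s.
First burn Δv₁ = |v_a − v₁| = 1.3652 km/s.
At r₂, v₂ = √(μ/r₂) = 7.1860 km/s.
Transfer-orbit speed at r₂: v_p = √[μ(2/r₂ − 1/a_t)] = 9.4245 km/s.
Second burn Δv₂ = |v₂ − v_p| = 2.2385 km/s.
Total Δv = Δv₁ + Δv₂ = 3.604 km/s.

Δv = 3604 m/s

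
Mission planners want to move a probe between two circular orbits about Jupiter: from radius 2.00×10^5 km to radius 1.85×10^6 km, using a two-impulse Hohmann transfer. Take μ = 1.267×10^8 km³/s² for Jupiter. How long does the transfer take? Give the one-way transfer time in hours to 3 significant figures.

Transfer-ellipse semi-major axis a_t = (r₁ + r₂)/2 = (2.000×10^5 + 1.850×10^6)/2 = 1.025×10^6 km.
Transfer time t = π√(a_t³/μ) = π√((1.025×10^6)³ / 1.267×10^8) = 2.8963×10^5 s.
Converting: 2.8963×10^5 s ÷ 3600 s/hour = 80.5 hours.

t = 80.5 hours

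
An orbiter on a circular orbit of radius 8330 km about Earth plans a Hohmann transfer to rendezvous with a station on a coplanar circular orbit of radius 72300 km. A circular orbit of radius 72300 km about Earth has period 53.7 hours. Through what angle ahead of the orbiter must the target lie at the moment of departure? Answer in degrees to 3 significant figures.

From Kepler's third law T² = 4π²r³/μ at r = 72300 km, T = 53.7 hours = 53.7 × 3600 s = 1.9332×10^5 s: μ = 4π²r³/T² = 3.99228×10^5 km³/s².
Transfer-ellipse semi-major axis a_t = (r₁ + r₂)/2 = (8330 + 72300)/2 = 40315 km.
The half-period of the transfer ellipse is t = π√(a_t³/μ) = 40250 s.
Target angular speed ω₂ = √(μ/r₂³) = 3.250×10^-5 rad/s.
Angle swept by the target during transfer: ω₂·t = 1.3081 rad = 74.95°.
Arrival is 180° from departure on the ellipse, so φ = 180° − 74.95° = 105°.

φ = 105°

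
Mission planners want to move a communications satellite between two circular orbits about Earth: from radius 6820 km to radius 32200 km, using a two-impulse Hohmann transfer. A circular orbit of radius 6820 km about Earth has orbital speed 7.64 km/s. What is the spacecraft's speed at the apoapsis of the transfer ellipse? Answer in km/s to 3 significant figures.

From the circular-orbit relation v² = μ/r at r = 6820 km: μ = v²r = (7.64)² × 6820 = 3.98081×10^5 km³/s².
Transfer-ellipse semi-major axis a_t = (r₁ + r₂)/2 = (6820 + 32200)/2 = 19510 km.
At apoapsis, r = 32200 km.
From the vis-viva equation, v = √[μ(2/r − 1/a_t)] = 2.079 km/s.

v = 2.08 km/s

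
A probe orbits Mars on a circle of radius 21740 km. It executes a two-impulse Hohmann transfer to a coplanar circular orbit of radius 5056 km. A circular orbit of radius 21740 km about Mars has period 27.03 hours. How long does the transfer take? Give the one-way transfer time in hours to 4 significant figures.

t = 6.539 hours

From Kepler's third law T² = 4π²r³/μ at r = 21740 km, T = 27.03 hours = 27.03 × 3600 s = 97308 s: μ = 4π²r³/T² = 42839.2 km³/s².
Semi-major axis of the transfer orbit: a_t = (21740 + 5056)/2 = 13398 km.
Transfer time t = π√(a_t³/μ) = π√((13398)³ / 42839.2) = 23540 s.
Converting: 23540 s ÷ 3600 s/hour = 6.539 hours.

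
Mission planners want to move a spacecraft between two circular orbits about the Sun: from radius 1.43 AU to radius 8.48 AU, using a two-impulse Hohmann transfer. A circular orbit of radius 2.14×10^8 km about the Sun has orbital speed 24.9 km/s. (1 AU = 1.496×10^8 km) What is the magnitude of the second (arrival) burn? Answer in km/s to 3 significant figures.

From the circular-orbit relation v² = μ/r at r = 2.14×10^8 km: μ = v²r = (24.9)² × 2.14×10^8 = 1.32682×10^11 km³/s².
In km: r₁ = 1.43 × 1.496×10^8 = 2.13928×10^8 km; r₂ = 8.48 × 1.496×10^8 = 1.268608×10^9 km.
Transfer-ellipse semi-major axis a_t = (r₁ + r₂)/2 = (2.13928×10^8 + 1.268608×10^9)/2 = 7.41268×10^8 km.
Circular speed at r = 1.268608×10^9 km: v_c = √(μ/r) = 10.227 km/s.
Vis-viva on the transfer ellipse at r = 1.268608×10^9 km gives v_t = √[μ(2/r − 1/a_t)] = 5.4940 km/s.
Δv₂ = |v_t − v_c| = |5.4940 − 10.227| = 4.733 km/s.

Δv₂ = 4.73 km/s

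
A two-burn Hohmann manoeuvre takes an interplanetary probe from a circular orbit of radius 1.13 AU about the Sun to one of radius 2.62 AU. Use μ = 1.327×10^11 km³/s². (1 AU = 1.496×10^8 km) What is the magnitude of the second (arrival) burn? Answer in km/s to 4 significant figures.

In km: r₁ = 1.13 × 1.496×10^8 = 1.69048×10^8 km; r₂ = 2.62 × 1.496×10^8 = 3.91952×10^8 km.
Semi-major axis of the transfer orbit: a_t = (1.69048×10^8 + 3.91952×10^8)/2 = 2.805×10^8 km.
On the circular orbit at r = 3.91952×10^8 km, v_c = √(μ/r) = 18.400 km/s.
Vis-viva on the transfer ellipse at r = 3.91952×10^8 km gives v_t = √[μ(2/r − 1/a_t)] = 14.284 km/s.
Δv₂ = |v_t − v_c| = |14.284 − 18.400| = 4.116 km/s.

Δv₂ = 4.116 km/s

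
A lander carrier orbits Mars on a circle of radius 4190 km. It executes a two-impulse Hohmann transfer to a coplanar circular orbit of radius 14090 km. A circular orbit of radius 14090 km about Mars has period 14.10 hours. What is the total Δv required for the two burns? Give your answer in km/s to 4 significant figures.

From Kepler's third law T² = 4π²r³/μ at r = 14090 km, T = 14.10 hours = 14.10 × 3600 s = 50760 s: μ = 4π²r³/T² = 42859.7 km³/s².
The Hohmann ellipse has a_t = (r₁ + r₂)/2 = 9140 km.
At r₁ the circular-orbit speed is v₁ = √(μ/r₁) = 3.1983 km/s.
Transfer-orbit speed at r₁ (vis-viva): v_p = √[μ(2/r₁ − 1/a_t)] = 3.9710 km/s.
First burn Δv₁ = |v_p − v₁| = 0.7727 km/s.
At r₂, v₂ = √(μ/r₂) = 1.7441 km/s.
Transfer-orbit speed at r₂: v_a = √[μ(2/r₂ − 1/a_t)] = 1.1809 km/s.
Second burn Δv₂ = |v₂ − v_a| = 0.5632 km/s.
Total Δv = Δv₁ + Δv₂ = 1.336 km/s.

Δv = 1.336 km/s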